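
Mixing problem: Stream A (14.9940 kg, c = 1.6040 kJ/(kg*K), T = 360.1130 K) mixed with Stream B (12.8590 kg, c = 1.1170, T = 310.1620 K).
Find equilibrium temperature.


num = 13115.8659
den = 38.4139
Tf = 341.4356 K

341.4356 K


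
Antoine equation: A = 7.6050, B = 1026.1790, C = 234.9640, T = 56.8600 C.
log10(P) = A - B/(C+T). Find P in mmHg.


C+T = 291.8240
B/(C+T) = 3.5164
log10(P) = 7.6050 - 3.5164 = 4.0886
P = 10^4.0886 = 12262.2132 mmHg

12262.2132 mmHg


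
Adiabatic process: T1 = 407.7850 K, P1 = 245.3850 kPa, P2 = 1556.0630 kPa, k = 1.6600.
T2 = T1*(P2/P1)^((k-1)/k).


(k-1)/k = 0.3976
(P2/P1)^exp = 2.0842
T2 = 407.7850 * 2.0842 = 849.9042 K

849.9042 K


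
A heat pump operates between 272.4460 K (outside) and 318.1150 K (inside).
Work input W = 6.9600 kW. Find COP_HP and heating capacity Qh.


COP = 318.1150 / 45.6690 = 6.9657
Qh = 6.9657 * 6.9600 = 48.4810 kW

COP = 6.9657, Qh = 48.4810 kW


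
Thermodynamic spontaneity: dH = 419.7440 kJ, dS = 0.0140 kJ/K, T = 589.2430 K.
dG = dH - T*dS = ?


T*dS = 589.2430 * 0.0140 = 8.2494 kJ
dG = 419.7440 - 8.2494 = 411.4946 kJ (non-spontaneous)

dG = 411.4946 kJ, non-spontaneous


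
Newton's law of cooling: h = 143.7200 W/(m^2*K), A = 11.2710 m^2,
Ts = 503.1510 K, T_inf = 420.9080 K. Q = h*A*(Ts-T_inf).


dT = 82.2430 K
Q = 143.7200 * 11.2710 * 82.2430 = 133222.8138 W

133222.8138 W


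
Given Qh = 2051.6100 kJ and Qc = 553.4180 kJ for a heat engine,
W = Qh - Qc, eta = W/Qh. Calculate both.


W = 2051.6100 - 553.4180 = 1498.1920 kJ
eta = 1498.1920 / 2051.6100 = 0.7303 = 73.0252%

W = 1498.1920 kJ, eta = 73.0252%


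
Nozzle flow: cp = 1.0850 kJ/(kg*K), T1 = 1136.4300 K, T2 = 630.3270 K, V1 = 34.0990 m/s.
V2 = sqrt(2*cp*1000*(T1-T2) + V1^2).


dT = 506.1030 K
2*cp*1000*dT = 1098243.5100
V1^2 = 1162.7418
V2 = sqrt(1099406.2518) = 1048.5258 m/s

1048.5258 m/s


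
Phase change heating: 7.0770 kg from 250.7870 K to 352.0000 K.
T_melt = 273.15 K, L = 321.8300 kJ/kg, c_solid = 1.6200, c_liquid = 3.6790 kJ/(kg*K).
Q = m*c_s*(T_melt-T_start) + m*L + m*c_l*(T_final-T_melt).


Q1 (sensible, solid) = 7.0770 * 1.6200 * 22.3630 = 256.3860 kJ
Q2 (latent) = 7.0770 * 321.8300 = 2277.5909 kJ
Q3 (sensible, liquid) = 7.0770 * 3.6790 * 78.8500 = 2052.9609 kJ
Q_total = 4586.9378 kJ

4586.9378 kJ


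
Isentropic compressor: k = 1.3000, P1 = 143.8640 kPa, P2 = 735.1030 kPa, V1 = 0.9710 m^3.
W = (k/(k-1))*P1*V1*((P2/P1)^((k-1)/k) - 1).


(k-1)/k = 0.2308
(P2/P1)^exp = 1.4571
W = 4.3333 * 143.8640 * 0.9710 * (1.4571 - 1) = 276.6700 kJ

276.6700 kJ


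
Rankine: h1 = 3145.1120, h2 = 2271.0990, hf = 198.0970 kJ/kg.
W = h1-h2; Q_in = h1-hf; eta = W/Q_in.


W = 874.0130 kJ/kg
Q_in = 2947.0150 kJ/kg
eta = 0.2966 = 29.6576%

eta = 29.6576%


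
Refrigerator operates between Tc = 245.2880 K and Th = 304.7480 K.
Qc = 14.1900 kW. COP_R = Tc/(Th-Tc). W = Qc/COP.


COP = 245.2880 / 59.4600 = 4.1253
W = 14.1900 / 4.1253 = 3.4398 kW

COP = 4.1253, W = 3.4398 kW


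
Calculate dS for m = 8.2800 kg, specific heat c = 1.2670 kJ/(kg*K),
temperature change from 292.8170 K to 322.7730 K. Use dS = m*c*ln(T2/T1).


T2/T1 = 1.1023
ln(T2/T1) = 0.0974
dS = 8.2800 * 1.2670 * 0.0974 = 1.0218 kJ/K

1.0218 kJ/K


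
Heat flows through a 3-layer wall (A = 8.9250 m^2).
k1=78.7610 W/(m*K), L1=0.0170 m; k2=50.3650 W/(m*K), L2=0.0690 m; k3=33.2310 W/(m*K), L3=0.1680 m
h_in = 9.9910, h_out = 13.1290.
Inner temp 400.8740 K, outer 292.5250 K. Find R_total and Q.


R_conv_in = 1/(9.9910*8.9250) = 0.0112
R_1 = 0.0170/(78.7610*8.9250) = 2.4184e-05
R_2 = 0.0690/(50.3650*8.9250) = 0.0002
R_3 = 0.1680/(33.2310*8.9250) = 0.0006
R_conv_out = 1/(13.1290*8.9250) = 0.0085
R_total = 0.0205 K/W
Q = 108.3490 / 0.0205 = 5287.1605 W

R_total = 0.0205 K/W, Q = 5287.1605 W


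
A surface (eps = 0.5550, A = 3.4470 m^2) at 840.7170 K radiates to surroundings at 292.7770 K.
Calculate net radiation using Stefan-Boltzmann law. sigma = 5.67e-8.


T^4 = 4.9957e+11
Tsurr^4 = 7.3476e+09
Q = 0.5550 * 5.67e-8 * 3.4470 * 4.9223e+11 = 53392.6745 W

53392.6745 W


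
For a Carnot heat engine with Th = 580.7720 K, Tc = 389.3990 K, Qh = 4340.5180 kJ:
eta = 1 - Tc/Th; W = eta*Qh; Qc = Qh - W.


eta = 1 - 389.3990/580.7720 = 0.3295
W = 0.3295 * 4340.5180 = 1430.2651 kJ
Qc = 4340.5180 - 1430.2651 = 2910.2529 kJ

eta = 32.9515%, W = 1430.2651 kJ, Qc = 2910.2529 kJ


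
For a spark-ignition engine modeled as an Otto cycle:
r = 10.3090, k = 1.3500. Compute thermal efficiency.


r^(k-1) = 2.2627
eta = 1 - 1/2.2627 = 0.5580 = 55.8049%

55.8049%


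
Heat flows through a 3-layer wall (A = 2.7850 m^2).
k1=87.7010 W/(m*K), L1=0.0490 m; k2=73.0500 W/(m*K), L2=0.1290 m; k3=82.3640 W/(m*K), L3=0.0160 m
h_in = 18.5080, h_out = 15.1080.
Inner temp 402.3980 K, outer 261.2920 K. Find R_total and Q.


R_conv_in = 1/(18.5080*2.7850) = 0.0194
R_1 = 0.0490/(87.7010*2.7850) = 0.0002
R_2 = 0.1290/(73.0500*2.7850) = 0.0006
R_3 = 0.0160/(82.3640*2.7850) = 6.9752e-05
R_conv_out = 1/(15.1080*2.7850) = 0.0238
R_total = 0.0441 K/W
Q = 141.1060 / 0.0441 = 3201.7374 W

R_total = 0.0441 K/W, Q = 3201.7374 W


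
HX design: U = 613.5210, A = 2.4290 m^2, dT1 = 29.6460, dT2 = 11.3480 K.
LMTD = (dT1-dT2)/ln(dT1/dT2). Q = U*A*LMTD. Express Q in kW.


LMTD = 19.0547 K
Q = 613.5210 * 2.4290 * 19.0547 = 28396.1926 W = 28.3962 kW

28.3962 kW


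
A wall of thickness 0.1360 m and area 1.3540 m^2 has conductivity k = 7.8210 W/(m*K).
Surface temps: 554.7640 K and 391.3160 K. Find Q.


dT = 163.4480 K
Q = 7.8210 * 1.3540 * 163.4480 / 0.1360 = 12726.8713 W

12726.8713 W


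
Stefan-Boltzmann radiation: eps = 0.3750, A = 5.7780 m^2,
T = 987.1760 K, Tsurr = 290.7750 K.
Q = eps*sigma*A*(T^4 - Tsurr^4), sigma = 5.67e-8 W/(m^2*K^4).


T^4 = 9.4968e+11
Tsurr^4 = 7.1487e+09
Q = 0.3750 * 5.67e-8 * 5.7780 * 9.4253e+11 = 115794.7064 W

115794.7064 W


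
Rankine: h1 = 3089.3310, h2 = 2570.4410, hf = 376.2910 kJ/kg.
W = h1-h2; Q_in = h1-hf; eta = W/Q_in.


W = 518.8900 kJ/kg
Q_in = 2713.0400 kJ/kg
eta = 0.1913 = 19.1258%

eta = 19.1258%


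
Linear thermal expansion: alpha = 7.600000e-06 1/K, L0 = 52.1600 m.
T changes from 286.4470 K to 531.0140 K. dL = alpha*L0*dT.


dT = 244.5670 K
dL = 7.600000e-06 * 52.1600 * 244.5670 = 0.096950 m
L_final = 52.256950 m

dL = 0.096950 m


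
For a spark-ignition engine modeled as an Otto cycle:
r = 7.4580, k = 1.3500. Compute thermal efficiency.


r^(k-1) = 2.0203
eta = 1 - 1/2.0203 = 0.5050 = 50.5026%

50.5026%


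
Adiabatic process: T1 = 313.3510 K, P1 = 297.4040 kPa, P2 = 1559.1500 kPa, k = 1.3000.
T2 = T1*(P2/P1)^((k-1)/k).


(k-1)/k = 0.2308
(P2/P1)^exp = 1.4657
T2 = 313.3510 * 1.4657 = 459.2816 K

459.2816 K


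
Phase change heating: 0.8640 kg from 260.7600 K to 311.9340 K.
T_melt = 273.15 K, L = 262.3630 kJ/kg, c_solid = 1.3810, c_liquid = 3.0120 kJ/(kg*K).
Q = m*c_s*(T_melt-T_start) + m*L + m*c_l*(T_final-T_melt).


Q1 (sensible, solid) = 0.8640 * 1.3810 * 12.3900 = 14.7835 kJ
Q2 (latent) = 0.8640 * 262.3630 = 226.6816 kJ
Q3 (sensible, liquid) = 0.8640 * 3.0120 * 38.7840 = 100.9302 kJ
Q_total = 342.3954 kJ

342.3954 kJ


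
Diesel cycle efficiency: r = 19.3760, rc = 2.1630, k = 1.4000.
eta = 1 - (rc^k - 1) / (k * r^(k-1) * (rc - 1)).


r^(k-1) = 3.2727
rc^k = 2.9450
eta = 0.6350 = 63.4997%

63.4997%


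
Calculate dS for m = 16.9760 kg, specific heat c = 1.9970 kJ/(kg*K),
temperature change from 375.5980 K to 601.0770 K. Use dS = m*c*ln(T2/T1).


T2/T1 = 1.6003
ln(T2/T1) = 0.4702
dS = 16.9760 * 1.9970 * 0.4702 = 15.9404 kJ/K

15.9404 kJ/K


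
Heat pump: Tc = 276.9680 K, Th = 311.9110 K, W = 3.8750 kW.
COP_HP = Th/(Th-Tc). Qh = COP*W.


COP = 311.9110 / 34.9430 = 8.9263
Qh = 8.9263 * 3.8750 = 34.5893 kW

COP = 8.9263, Qh = 34.5893 kW


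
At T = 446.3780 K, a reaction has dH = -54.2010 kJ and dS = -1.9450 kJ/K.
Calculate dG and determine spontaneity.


T*dS = 446.3780 * -1.9450 = -868.2052 kJ
dG = -54.2010 + 868.2052 = 814.0042 kJ (non-spontaneous)

dG = 814.0042 kJ, non-spontaneous


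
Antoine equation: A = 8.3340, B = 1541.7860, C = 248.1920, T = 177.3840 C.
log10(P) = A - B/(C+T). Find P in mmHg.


C+T = 425.5760
B/(C+T) = 3.6228
log10(P) = 8.3340 - 3.6228 = 4.7112
P = 10^4.7112 = 51425.4646 mmHg

51425.4646 mmHg


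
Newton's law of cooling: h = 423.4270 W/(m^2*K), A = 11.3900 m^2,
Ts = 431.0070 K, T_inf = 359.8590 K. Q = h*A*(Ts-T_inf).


dT = 71.1480 K
Q = 423.4270 * 11.3900 * 71.1480 = 343134.9600 W

343134.9600 W


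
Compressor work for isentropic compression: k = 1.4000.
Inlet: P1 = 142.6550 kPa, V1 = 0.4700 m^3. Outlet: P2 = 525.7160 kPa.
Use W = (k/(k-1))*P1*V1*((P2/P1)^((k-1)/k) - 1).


(k-1)/k = 0.2857
(P2/P1)^exp = 1.4516
W = 3.5000 * 142.6550 * 0.4700 * (1.4516 - 1) = 105.9758 kJ

105.9758 kJ


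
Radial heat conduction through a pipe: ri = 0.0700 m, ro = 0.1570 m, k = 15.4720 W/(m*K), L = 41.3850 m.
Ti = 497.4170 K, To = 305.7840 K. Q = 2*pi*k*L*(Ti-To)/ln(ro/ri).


dT = 191.6330 K
ln(ro/ri) = 0.8078
Q = 2*pi*15.4720*41.3850*191.6330 / 0.8078 = 954470.0681 W

954470.0681 W


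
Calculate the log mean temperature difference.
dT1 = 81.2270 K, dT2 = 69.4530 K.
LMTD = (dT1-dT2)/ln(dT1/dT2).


dT1/dT2 = 1.1695
ln(dT1/dT2) = 0.1566
LMTD = 11.7740 / 0.1566 = 75.1864 K

75.1864 K


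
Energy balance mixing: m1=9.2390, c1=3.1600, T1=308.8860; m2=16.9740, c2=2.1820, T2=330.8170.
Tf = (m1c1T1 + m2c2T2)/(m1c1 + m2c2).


num = 21270.5588
den = 66.2325
Tf = 321.1498 K

321.1498 K


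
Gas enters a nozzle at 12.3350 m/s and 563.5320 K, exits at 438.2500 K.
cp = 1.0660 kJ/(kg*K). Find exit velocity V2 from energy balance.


dT = 125.2820 K
2*cp*1000*dT = 267101.2240
V1^2 = 152.1522
V2 = sqrt(267253.3762) = 516.9655 m/s

516.9655 m/s


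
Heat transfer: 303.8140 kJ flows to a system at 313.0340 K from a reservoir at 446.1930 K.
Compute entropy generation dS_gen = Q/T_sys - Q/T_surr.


dS_sys = 303.8140/313.0340 = 0.9705 kJ/K
dS_surr = -303.8140/446.1930 = -0.6809 kJ/K
dS_gen = 0.9705 - 0.6809 = 0.2896 kJ/K (irreversible)

dS_gen = 0.2896 kJ/K, irreversible


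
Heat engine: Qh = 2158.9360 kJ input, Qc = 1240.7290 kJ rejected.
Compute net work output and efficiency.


W = 2158.9360 - 1240.7290 = 918.2070 kJ
eta = 918.2070 / 2158.9360 = 0.4253 = 42.5305%

W = 918.2070 kJ, eta = 42.5305%


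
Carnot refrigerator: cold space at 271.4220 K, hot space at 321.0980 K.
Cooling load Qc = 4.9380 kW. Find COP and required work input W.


COP = 271.4220 / 49.6760 = 5.4638
W = 4.9380 / 5.4638 = 0.9038 kW

COP = 5.4638, W = 0.9038 kW


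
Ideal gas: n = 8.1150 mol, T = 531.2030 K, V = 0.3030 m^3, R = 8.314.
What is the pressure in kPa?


P = nRT/V = 8.1150 * 8.314 * 531.2030 / 0.3030
= 35839.2624 / 0.3030 = 118281.3942 Pa = 118.2814 kPa

118.2814 kPa


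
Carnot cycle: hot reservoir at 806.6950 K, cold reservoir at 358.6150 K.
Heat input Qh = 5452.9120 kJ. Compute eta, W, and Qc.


eta = 1 - 358.6150/806.6950 = 0.5555
W = 0.5555 * 5452.9120 = 3028.8285 kJ
Qc = 5452.9120 - 3028.8285 = 2424.0835 kJ

eta = 55.5452%, W = 3028.8285 kJ, Qc = 2424.0835 kJ


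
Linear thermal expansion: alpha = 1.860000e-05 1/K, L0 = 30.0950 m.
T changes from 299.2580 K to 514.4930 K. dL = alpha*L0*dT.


dT = 215.2350 K
dL = 1.860000e-05 * 30.0950 * 215.2350 = 0.120481 m
L_final = 30.215481 m

dL = 0.120481 m


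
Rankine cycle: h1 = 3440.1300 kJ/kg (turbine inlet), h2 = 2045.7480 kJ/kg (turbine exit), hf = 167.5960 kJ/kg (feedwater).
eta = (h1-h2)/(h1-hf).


W = 1394.3820 kJ/kg
Q_in = 3272.5340 kJ/kg
eta = 0.4261 = 42.6086%

eta = 42.6086%


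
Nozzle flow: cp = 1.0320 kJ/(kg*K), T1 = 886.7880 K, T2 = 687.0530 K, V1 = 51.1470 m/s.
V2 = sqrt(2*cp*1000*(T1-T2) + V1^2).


dT = 199.7350 K
2*cp*1000*dT = 412253.0400
V1^2 = 2616.0156
V2 = sqrt(414869.0556) = 644.1033 m/s

644.1033 m/s


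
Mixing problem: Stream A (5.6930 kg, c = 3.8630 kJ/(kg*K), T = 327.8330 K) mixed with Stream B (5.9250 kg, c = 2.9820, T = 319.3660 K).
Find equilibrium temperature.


num = 12852.3929
den = 39.6604
Tf = 324.0610 K

324.0610 K


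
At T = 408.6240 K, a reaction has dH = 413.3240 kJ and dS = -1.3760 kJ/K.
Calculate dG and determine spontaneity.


T*dS = 408.6240 * -1.3760 = -562.2666 kJ
dG = 413.3240 + 562.2666 = 975.5906 kJ (non-spontaneous)

dG = 975.5906 kJ, non-spontaneous


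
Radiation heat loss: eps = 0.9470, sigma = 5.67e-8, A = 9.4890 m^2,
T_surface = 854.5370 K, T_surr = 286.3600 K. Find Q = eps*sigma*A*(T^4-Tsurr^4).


T^4 = 5.3324e+11
Tsurr^4 = 6.7243e+09
Q = 0.9470 * 5.67e-8 * 9.4890 * 5.2652e+11 = 268265.9528 W

268265.9528 W


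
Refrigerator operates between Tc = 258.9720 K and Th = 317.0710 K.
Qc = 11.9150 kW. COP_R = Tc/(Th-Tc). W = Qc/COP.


COP = 258.9720 / 58.0990 = 4.4574
W = 11.9150 / 4.4574 = 2.6731 kW

COP = 4.4574, W = 2.6731 kW


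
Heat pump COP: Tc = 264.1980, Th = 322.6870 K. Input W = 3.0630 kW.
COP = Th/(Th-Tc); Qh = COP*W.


COP = 322.6870 / 58.4890 = 5.5171
Qh = 5.5171 * 3.0630 = 16.8987 kW

COP = 5.5171, Qh = 16.8987 kW


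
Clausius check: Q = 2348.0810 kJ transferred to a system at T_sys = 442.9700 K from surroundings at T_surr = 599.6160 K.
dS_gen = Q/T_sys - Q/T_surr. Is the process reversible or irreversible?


dS_sys = 2348.0810/442.9700 = 5.3008 kJ/K
dS_surr = -2348.0810/599.6160 = -3.9160 kJ/K
dS_gen = 5.3008 - 3.9160 = 1.3848 kJ/K (irreversible)

dS_gen = 1.3848 kJ/K, irreversible


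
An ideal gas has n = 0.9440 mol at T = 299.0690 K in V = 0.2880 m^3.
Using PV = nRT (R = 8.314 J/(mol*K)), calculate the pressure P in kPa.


P = nRT/V = 0.9440 * 8.314 * 299.0690 / 0.2880
= 2347.2179 / 0.2880 = 8150.0622 Pa = 8.1501 kPa

8.1501 kPa


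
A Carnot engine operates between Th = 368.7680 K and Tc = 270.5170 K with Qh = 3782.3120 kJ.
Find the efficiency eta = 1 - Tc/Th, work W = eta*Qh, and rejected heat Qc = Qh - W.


eta = 1 - 270.5170/368.7680 = 0.2664
W = 0.2664 * 3782.3120 = 1007.7228 kJ
Qc = 3782.3120 - 1007.7228 = 2774.5892 kJ

eta = 26.6430%, W = 1007.7228 kJ, Qc = 2774.5892 kJ


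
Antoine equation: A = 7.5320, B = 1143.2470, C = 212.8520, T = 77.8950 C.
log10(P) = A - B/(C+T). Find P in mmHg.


C+T = 290.7470
B/(C+T) = 3.9321
log10(P) = 7.5320 - 3.9321 = 3.5999
P = 10^3.5999 = 3980.1324 mmHg

3980.1324 mmHg


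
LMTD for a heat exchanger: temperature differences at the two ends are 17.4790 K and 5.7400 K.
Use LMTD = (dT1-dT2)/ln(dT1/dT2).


dT1/dT2 = 3.0451
ln(dT1/dT2) = 1.1135
LMTD = 11.7390 / 1.1135 = 10.5420 K

10.5420 K


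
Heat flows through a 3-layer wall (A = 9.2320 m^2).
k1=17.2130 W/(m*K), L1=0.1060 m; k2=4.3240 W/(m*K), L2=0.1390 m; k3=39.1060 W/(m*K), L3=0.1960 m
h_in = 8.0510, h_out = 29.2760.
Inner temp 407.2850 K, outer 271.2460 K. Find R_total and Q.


R_conv_in = 1/(8.0510*9.2320) = 0.0135
R_1 = 0.1060/(17.2130*9.2320) = 0.0007
R_2 = 0.1390/(4.3240*9.2320) = 0.0035
R_3 = 0.1960/(39.1060*9.2320) = 0.0005
R_conv_out = 1/(29.2760*9.2320) = 0.0037
R_total = 0.0218 K/W
Q = 136.0390 / 0.0218 = 6227.1846 W

R_total = 0.0218 K/W, Q = 6227.1846 W


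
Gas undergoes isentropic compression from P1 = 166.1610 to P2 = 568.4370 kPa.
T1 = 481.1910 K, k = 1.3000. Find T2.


(k-1)/k = 0.2308
(P2/P1)^exp = 1.3282
T2 = 481.1910 * 1.3282 = 639.1218 K

639.1218 K


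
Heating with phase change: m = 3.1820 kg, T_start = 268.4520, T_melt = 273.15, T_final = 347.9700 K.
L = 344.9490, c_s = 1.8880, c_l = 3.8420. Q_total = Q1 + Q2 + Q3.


Q1 (sensible, solid) = 3.1820 * 1.8880 * 4.6980 = 28.2238 kJ
Q2 (latent) = 3.1820 * 344.9490 = 1097.6277 kJ
Q3 (sensible, liquid) = 3.1820 * 3.8420 * 74.8200 = 914.6928 kJ
Q_total = 2040.5443 kJ

2040.5443 kJ


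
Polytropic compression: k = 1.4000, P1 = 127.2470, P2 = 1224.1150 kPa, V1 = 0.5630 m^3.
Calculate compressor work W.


(k-1)/k = 0.2857
(P2/P1)^exp = 1.9094
W = 3.5000 * 127.2470 * 0.5630 * (1.9094 - 1) = 228.0343 kJ

228.0343 kJ


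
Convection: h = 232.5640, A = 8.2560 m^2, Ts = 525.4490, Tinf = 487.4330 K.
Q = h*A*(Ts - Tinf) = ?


dT = 38.0160 K
Q = 232.5640 * 8.2560 * 38.0160 = 72992.5594 W

72992.5594 W


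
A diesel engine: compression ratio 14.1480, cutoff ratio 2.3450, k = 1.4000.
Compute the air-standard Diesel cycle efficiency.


r^(k-1) = 2.8859
rc^k = 3.2976
eta = 0.5772 = 57.7186%

57.7186%


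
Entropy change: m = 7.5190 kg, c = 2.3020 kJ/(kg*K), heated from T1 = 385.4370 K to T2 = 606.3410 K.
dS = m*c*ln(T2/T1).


T2/T1 = 1.5731
ln(T2/T1) = 0.4531
dS = 7.5190 * 2.3020 * 0.4531 = 7.8420 kJ/K

7.8420 kJ/K


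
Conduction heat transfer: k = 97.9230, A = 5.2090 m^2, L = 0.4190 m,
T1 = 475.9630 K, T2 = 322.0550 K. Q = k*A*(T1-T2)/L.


dT = 153.9080 K
Q = 97.9230 * 5.2090 * 153.9080 / 0.4190 = 187364.0387 W

187364.0387 W


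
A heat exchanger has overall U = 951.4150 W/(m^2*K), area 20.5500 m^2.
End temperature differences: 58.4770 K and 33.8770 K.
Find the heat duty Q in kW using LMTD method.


LMTD = 45.0634 K
Q = 951.4150 * 20.5500 * 45.0634 = 881061.1742 W = 881.0612 kW

881.0612 kW


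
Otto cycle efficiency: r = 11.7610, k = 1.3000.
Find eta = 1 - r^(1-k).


r^(k-1) = 2.0948
eta = 1 - 1/2.0948 = 0.5226 = 52.2617%

52.2617%


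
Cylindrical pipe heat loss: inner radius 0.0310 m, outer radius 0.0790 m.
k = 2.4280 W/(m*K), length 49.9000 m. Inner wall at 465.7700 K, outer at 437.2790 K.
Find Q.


dT = 28.4910 K
ln(ro/ri) = 0.9355
Q = 2*pi*2.4280*49.9000*28.4910 / 0.9355 = 23185.2224 W

23185.2224 W


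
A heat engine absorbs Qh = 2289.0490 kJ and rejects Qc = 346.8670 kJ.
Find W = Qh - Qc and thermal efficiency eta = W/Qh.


W = 2289.0490 - 346.8670 = 1942.1820 kJ
eta = 1942.1820 / 2289.0490 = 0.8485 = 84.8467%

W = 1942.1820 kJ, eta = 84.8467%


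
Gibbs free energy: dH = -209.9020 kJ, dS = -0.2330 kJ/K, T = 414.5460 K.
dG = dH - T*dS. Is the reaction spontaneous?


T*dS = 414.5460 * -0.2330 = -96.5892 kJ
dG = -209.9020 + 96.5892 = -113.3128 kJ (spontaneous)

dG = -113.3128 kJ, spontaneous


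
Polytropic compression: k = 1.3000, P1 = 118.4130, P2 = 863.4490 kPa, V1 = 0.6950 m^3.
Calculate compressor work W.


(k-1)/k = 0.2308
(P2/P1)^exp = 1.5817
W = 4.3333 * 118.4130 * 0.6950 * (1.5817 - 1) = 207.4360 kJ

207.4360 kJ


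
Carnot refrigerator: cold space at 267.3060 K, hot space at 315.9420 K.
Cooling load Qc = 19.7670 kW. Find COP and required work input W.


COP = 267.3060 / 48.6360 = 5.4961
W = 19.7670 / 5.4961 = 3.5966 kW

COP = 5.4961, W = 3.5966 kW


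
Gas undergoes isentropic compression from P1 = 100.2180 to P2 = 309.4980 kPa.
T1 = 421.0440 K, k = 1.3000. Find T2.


(k-1)/k = 0.2308
(P2/P1)^exp = 1.2972
T2 = 421.0440 * 1.2972 = 546.1827 K

546.1827 K


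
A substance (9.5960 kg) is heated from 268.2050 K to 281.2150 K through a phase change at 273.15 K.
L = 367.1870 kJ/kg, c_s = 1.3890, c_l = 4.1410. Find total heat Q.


Q1 (sensible, solid) = 9.5960 * 1.3890 * 4.9450 = 65.9111 kJ
Q2 (latent) = 9.5960 * 367.1870 = 3523.5265 kJ
Q3 (sensible, liquid) = 9.5960 * 4.1410 * 8.0650 = 320.4792 kJ
Q_total = 3909.9168 kJ

3909.9168 kJ


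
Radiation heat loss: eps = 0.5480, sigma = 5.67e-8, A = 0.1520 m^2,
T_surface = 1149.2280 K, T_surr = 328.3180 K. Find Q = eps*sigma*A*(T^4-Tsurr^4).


T^4 = 1.7443e+12
Tsurr^4 = 1.1619e+10
Q = 0.5480 * 5.67e-8 * 0.1520 * 1.7327e+12 = 8183.3173 W

8183.3173 W


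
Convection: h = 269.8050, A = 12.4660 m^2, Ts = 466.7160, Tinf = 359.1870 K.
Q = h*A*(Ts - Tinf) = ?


dT = 107.5290 K
Q = 269.8050 * 12.4660 * 107.5290 = 361661.8698 W

361661.8698 W


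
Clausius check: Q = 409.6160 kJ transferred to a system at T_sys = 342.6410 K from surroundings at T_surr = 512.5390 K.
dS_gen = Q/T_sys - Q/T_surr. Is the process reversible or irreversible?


dS_sys = 409.6160/342.6410 = 1.1955 kJ/K
dS_surr = -409.6160/512.5390 = -0.7992 kJ/K
dS_gen = 1.1955 - 0.7992 = 0.3963 kJ/K (irreversible)

dS_gen = 0.3963 kJ/K, irreversible


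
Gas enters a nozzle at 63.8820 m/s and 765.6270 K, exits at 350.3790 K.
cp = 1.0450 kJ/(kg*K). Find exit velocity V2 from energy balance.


dT = 415.2480 K
2*cp*1000*dT = 867868.3200
V1^2 = 4080.9099
V2 = sqrt(871949.2299) = 933.7822 m/s

933.7822 m/s


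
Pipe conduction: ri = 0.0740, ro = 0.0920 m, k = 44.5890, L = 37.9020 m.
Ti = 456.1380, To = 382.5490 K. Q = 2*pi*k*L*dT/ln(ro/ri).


dT = 73.5890 K
ln(ro/ri) = 0.2177
Q = 2*pi*44.5890*37.9020*73.5890 / 0.2177 = 3589032.1983 W

3589032.1983 W


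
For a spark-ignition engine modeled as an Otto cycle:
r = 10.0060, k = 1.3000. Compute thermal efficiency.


r^(k-1) = 1.9956
eta = 1 - 1/1.9956 = 0.4989 = 49.8903%

49.8903%


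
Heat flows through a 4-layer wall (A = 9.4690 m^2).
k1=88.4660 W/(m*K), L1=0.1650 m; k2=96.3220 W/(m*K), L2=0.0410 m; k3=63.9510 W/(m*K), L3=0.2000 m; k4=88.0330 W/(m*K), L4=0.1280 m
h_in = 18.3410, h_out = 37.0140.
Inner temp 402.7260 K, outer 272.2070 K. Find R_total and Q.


R_conv_in = 1/(18.3410*9.4690) = 0.0058
R_1 = 0.1650/(88.4660*9.4690) = 0.0002
R_2 = 0.0410/(96.3220*9.4690) = 4.4953e-05
R_3 = 0.2000/(63.9510*9.4690) = 0.0003
R_4 = 0.1280/(88.0330*9.4690) = 0.0002
R_conv_out = 1/(37.0140*9.4690) = 0.0029
R_total = 0.0093 K/W
Q = 130.5190 / 0.0093 = 13978.7535 W

R_total = 0.0093 K/W, Q = 13978.7535 W


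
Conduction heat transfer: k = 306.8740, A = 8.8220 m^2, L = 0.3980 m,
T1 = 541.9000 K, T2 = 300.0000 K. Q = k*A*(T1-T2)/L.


dT = 241.9000 K
Q = 306.8740 * 8.8220 * 241.9000 / 0.3980 = 1645432.0184 W

1645432.0184 W


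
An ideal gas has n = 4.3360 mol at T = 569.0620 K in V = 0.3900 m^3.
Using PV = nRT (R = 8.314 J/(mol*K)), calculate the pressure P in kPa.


P = nRT/V = 4.3360 * 8.314 * 569.0620 / 0.3900
= 20514.4028 / 0.3900 = 52601.0329 Pa = 52.6010 kPa

52.6010 kPa


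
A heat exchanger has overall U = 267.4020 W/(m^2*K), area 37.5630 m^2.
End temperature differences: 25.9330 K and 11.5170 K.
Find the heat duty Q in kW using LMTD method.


LMTD = 17.7604 K
Q = 267.4020 * 37.5630 * 17.7604 = 178393.2364 W = 178.3932 kW

178.3932 kW


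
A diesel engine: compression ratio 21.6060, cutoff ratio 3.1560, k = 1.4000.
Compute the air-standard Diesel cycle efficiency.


r^(k-1) = 3.4185
rc^k = 4.9979
eta = 0.6125 = 61.2537%

61.2537%


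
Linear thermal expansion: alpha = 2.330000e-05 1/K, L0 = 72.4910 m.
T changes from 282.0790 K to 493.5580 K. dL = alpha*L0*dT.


dT = 211.4790 K
dL = 2.330000e-05 * 72.4910 * 211.4790 = 0.357197 m
L_final = 72.848197 m

dL = 0.357197 m


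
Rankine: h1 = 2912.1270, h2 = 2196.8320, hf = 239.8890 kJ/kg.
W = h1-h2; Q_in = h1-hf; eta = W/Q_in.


W = 715.2950 kJ/kg
Q_in = 2672.2380 kJ/kg
eta = 0.2677 = 26.7676%

eta = 26.7676%


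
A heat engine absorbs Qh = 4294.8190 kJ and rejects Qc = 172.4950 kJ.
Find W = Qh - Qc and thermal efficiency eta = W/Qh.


W = 4294.8190 - 172.4950 = 4122.3240 kJ
eta = 4122.3240 / 4294.8190 = 0.9598 = 95.9836%

W = 4122.3240 kJ, eta = 95.9836%


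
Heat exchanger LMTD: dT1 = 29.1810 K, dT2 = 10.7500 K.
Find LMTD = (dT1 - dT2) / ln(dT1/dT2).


dT1/dT2 = 2.7145
ln(dT1/dT2) = 0.9986
LMTD = 18.4310 / 0.9986 = 18.4566 K

18.4566 K


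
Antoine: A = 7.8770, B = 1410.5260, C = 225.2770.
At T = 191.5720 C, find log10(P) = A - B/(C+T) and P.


C+T = 416.8490
B/(C+T) = 3.3838
log10(P) = 7.8770 - 3.3838 = 4.4932
P = 10^4.4932 = 31132.8116 mmHg

31132.8116 mmHg


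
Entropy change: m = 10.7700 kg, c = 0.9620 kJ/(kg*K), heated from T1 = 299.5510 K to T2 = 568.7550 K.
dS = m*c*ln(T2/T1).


T2/T1 = 1.8987
ln(T2/T1) = 0.6412
dS = 10.7700 * 0.9620 * 0.6412 = 6.6429 kJ/K

6.6429 kJ/K


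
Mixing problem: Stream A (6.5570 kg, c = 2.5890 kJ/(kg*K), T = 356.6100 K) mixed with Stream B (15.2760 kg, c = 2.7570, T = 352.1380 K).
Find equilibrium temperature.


num = 20884.4575
den = 59.0920
Tf = 353.4227 K

353.4227 K


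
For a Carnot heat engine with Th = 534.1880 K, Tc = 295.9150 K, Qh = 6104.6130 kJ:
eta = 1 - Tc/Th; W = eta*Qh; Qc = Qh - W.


eta = 1 - 295.9150/534.1880 = 0.4460
W = 0.4460 * 6104.6130 = 2722.9448 kJ
Qc = 6104.6130 - 2722.9448 = 3381.6682 kJ

eta = 44.6047%, W = 2722.9448 kJ, Qc = 3381.6682 kJ


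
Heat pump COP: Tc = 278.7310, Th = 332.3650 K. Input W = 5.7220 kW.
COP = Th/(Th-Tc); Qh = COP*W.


COP = 332.3650 / 53.6340 = 6.1969
Qh = 6.1969 * 5.7220 = 35.4587 kW

COP = 6.1969, Qh = 35.4587 kW


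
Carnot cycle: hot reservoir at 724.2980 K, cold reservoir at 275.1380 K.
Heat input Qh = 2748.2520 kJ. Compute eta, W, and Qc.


eta = 1 - 275.1380/724.2980 = 0.6201
W = 0.6201 * 2748.2520 = 1704.2776 kJ
Qc = 2748.2520 - 1704.2776 = 1043.9744 kJ

eta = 62.0131%, W = 1704.2776 kJ, Qc = 1043.9744 kJ


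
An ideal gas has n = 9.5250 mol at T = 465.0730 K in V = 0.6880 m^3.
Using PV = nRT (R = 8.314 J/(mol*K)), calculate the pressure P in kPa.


P = nRT/V = 9.5250 * 8.314 * 465.0730 / 0.6880
= 36829.5262 / 0.6880 = 53531.2881 Pa = 53.5313 kPa

53.5313 kPa


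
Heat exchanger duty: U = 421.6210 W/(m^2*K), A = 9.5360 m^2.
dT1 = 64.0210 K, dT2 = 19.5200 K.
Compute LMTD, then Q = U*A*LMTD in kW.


LMTD = 37.4660 K
Q = 421.6210 * 9.5360 * 37.4660 = 150634.8015 W = 150.6348 kW

150.6348 kW


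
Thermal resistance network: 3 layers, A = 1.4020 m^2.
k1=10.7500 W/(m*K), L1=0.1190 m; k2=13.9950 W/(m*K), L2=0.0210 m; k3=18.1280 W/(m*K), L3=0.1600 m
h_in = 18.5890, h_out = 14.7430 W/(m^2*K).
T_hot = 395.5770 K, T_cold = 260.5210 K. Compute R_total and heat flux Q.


R_conv_in = 1/(18.5890*1.4020) = 0.0384
R_1 = 0.1190/(10.7500*1.4020) = 0.0079
R_2 = 0.0210/(13.9950*1.4020) = 0.0011
R_3 = 0.1600/(18.1280*1.4020) = 0.0063
R_conv_out = 1/(14.7430*1.4020) = 0.0484
R_total = 0.1020 K/W
Q = 135.0560 / 0.1020 = 1323.9258 W

R_total = 0.1020 K/W, Q = 1323.9258 W


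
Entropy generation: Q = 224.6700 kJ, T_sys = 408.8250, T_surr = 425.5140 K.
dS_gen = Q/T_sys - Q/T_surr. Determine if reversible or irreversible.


dS_sys = 224.6700/408.8250 = 0.5496 kJ/K
dS_surr = -224.6700/425.5140 = -0.5280 kJ/K
dS_gen = 0.5496 - 0.5280 = 0.0216 kJ/K (irreversible)

dS_gen = 0.0216 kJ/K, irreversible


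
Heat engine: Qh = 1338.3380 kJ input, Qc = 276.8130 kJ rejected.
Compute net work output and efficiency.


W = 1338.3380 - 276.8130 = 1061.5250 kJ
eta = 1061.5250 / 1338.3380 = 0.7932 = 79.3167%

W = 1061.5250 kJ, eta = 79.3167%


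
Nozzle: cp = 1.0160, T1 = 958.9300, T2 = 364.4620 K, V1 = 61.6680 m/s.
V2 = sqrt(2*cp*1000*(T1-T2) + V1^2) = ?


dT = 594.4680 K
2*cp*1000*dT = 1207958.9760
V1^2 = 3802.9422
V2 = sqrt(1211761.9182) = 1100.8006 m/s

1100.8006 m/s


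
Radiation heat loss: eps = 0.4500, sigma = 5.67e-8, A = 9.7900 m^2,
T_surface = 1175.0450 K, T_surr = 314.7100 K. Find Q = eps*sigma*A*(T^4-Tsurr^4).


T^4 = 1.9064e+12
Tsurr^4 = 9.8094e+09
Q = 0.4500 * 5.67e-8 * 9.7900 * 1.8966e+12 = 473757.2250 W

473757.2250 W


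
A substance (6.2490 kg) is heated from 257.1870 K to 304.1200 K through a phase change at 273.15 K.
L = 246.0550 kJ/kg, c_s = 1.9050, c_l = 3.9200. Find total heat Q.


Q1 (sensible, solid) = 6.2490 * 1.9050 * 15.9630 = 190.0291 kJ
Q2 (latent) = 6.2490 * 246.0550 = 1537.5977 kJ
Q3 (sensible, liquid) = 6.2490 * 3.9200 * 30.9700 = 758.6436 kJ
Q_total = 2486.2704 kJ

2486.2704 kJ


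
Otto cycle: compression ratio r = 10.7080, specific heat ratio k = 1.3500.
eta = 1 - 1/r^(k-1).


r^(k-1) = 2.2930
eta = 1 - 1/2.2930 = 0.5639 = 56.3884%

56.3884%


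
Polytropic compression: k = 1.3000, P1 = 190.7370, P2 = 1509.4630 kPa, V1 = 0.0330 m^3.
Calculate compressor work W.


(k-1)/k = 0.2308
(P2/P1)^exp = 1.6118
W = 4.3333 * 190.7370 * 0.0330 * (1.6118 - 1) = 16.6880 kJ

16.6880 kJ


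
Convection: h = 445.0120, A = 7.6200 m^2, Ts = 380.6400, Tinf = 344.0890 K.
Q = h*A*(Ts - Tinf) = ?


dT = 36.5510 K
Q = 445.0120 * 7.6200 * 36.5510 = 123944.1281 W

123944.1281 W


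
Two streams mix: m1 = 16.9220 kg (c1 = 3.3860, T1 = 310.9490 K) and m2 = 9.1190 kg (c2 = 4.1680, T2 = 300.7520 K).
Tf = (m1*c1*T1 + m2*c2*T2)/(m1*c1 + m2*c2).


num = 29247.7018
den = 95.3059
Tf = 306.8824 K

306.8824 K


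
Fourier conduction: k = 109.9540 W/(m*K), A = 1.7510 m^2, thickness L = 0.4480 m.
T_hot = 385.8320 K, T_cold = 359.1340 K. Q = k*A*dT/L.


dT = 26.6980 K
Q = 109.9540 * 1.7510 * 26.6980 / 0.4480 = 11473.5521 W

11473.5521 W


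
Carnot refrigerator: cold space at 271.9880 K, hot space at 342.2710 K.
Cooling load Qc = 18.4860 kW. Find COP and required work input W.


COP = 271.9880 / 70.2830 = 3.8699
W = 18.4860 / 3.8699 = 4.7769 kW

COP = 3.8699, W = 4.7769 kW


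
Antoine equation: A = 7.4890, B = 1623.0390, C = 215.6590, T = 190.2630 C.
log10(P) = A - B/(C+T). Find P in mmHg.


C+T = 405.9220
B/(C+T) = 3.9984
log10(P) = 7.4890 - 3.9984 = 3.4906
P = 10^3.4906 = 3094.5594 mmHg

3094.5594 mmHg


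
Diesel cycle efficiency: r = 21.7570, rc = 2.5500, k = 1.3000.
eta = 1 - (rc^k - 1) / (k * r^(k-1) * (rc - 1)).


r^(k-1) = 2.5193
rc^k = 3.3768
eta = 0.5318 = 53.1798%

53.1798%


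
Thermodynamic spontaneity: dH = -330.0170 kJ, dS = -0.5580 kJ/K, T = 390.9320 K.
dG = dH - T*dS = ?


T*dS = 390.9320 * -0.5580 = -218.1401 kJ
dG = -330.0170 + 218.1401 = -111.8769 kJ (spontaneous)

dG = -111.8769 kJ, spontaneous


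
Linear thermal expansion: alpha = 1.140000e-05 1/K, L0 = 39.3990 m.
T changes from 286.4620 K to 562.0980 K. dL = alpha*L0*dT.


dT = 275.6360 K
dL = 1.140000e-05 * 39.3990 * 275.6360 = 0.123802 m
L_final = 39.522802 m

dL = 0.123802 m


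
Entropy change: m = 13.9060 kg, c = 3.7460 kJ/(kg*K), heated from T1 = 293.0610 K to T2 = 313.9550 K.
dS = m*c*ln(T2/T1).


T2/T1 = 1.0713
ln(T2/T1) = 0.0689
dS = 13.9060 * 3.7460 * 0.0689 = 3.5875 kJ/K

3.5875 kJ/K


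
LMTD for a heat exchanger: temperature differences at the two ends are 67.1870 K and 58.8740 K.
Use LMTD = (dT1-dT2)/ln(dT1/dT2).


dT1/dT2 = 1.1412
ln(dT1/dT2) = 0.1321
LMTD = 8.3130 / 0.1321 = 62.9390 K

62.9390 K


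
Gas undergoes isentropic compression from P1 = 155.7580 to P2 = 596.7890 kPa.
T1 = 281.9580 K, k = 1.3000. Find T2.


(k-1)/k = 0.2308
(P2/P1)^exp = 1.3634
T2 = 281.9580 * 1.3634 = 384.4221 K

384.4221 K


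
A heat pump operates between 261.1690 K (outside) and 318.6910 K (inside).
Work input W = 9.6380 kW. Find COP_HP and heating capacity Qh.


COP = 318.6910 / 57.5220 = 5.5403
Qh = 5.5403 * 9.6380 = 53.3977 kW

COP = 5.5403, Qh = 53.3977 kW


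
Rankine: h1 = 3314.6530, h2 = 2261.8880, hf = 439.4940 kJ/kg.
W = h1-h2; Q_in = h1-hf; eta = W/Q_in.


W = 1052.7650 kJ/kg
Q_in = 2875.1590 kJ/kg
eta = 0.3662 = 36.6159%

eta = 36.6159%


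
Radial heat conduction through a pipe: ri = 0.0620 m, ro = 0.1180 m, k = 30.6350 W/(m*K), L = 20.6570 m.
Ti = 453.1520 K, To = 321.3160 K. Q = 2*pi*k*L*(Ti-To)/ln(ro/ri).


dT = 131.8360 K
ln(ro/ri) = 0.6436
Q = 2*pi*30.6350*20.6570*131.8360 / 0.6436 = 814547.7794 W

814547.7794 W


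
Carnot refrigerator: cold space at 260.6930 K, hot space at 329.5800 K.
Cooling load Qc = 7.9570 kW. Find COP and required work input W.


COP = 260.6930 / 68.8870 = 3.7844
W = 7.9570 / 3.7844 = 2.1026 kW

COP = 3.7844, W = 2.1026 kW


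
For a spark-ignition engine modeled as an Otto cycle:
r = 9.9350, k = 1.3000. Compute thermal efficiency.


r^(k-1) = 1.9914
eta = 1 - 1/1.9914 = 0.4978 = 49.7831%

49.7831%


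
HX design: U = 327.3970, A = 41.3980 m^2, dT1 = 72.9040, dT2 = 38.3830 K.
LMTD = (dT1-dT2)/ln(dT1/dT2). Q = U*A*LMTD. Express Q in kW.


LMTD = 53.8105 K
Q = 327.3970 * 41.3980 * 53.8105 = 729325.2159 W = 729.3252 kW

729.3252 kW


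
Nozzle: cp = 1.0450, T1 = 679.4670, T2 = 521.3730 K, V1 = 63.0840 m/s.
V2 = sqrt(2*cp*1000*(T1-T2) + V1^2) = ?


dT = 158.0940 K
2*cp*1000*dT = 330416.4600
V1^2 = 3979.5911
V2 = sqrt(334396.0511) = 578.2699 m/s

578.2699 m/s


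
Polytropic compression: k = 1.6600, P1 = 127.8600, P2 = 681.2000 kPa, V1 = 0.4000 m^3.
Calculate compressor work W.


(k-1)/k = 0.3976
(P2/P1)^exp = 1.9448
W = 2.5152 * 127.8600 * 0.4000 * (1.9448 - 1) = 121.5287 kJ

121.5287 kJ


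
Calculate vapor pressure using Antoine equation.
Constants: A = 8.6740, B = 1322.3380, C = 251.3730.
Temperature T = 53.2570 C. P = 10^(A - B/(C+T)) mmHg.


C+T = 304.6300
B/(C+T) = 4.3408
log10(P) = 8.6740 - 4.3408 = 4.3332
P = 10^4.3332 = 21537.7179 mmHg

21537.7179 mmHg


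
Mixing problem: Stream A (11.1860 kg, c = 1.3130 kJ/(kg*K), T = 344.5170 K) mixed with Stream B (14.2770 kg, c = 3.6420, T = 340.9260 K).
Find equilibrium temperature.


num = 22787.0689
den = 66.6841
Tf = 341.7169 K

341.7169 K


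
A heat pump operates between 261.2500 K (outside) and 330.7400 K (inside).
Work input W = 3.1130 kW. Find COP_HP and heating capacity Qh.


COP = 330.7400 / 69.4900 = 4.7595
Qh = 4.7595 * 3.1130 = 14.8164 kW

COP = 4.7595, Qh = 14.8164 kW


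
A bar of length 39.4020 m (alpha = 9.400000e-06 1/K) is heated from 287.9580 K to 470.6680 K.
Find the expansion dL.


dT = 182.7100 K
dL = 9.400000e-06 * 39.4020 * 182.7100 = 0.067672 m
L_final = 39.469672 m

dL = 0.067672 m


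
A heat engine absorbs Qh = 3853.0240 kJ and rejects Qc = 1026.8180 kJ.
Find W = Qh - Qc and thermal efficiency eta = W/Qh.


W = 3853.0240 - 1026.8180 = 2826.2060 kJ
eta = 2826.2060 / 3853.0240 = 0.7335 = 73.3503%

W = 2826.2060 kJ, eta = 73.3503%


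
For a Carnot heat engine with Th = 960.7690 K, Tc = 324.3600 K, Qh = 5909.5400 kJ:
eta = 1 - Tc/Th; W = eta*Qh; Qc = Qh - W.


eta = 1 - 324.3600/960.7690 = 0.6624
W = 0.6624 * 5909.5400 = 3914.4523 kJ
Qc = 5909.5400 - 3914.4523 = 1995.0877 kJ

eta = 66.2395%, W = 3914.4523 kJ, Qc = 1995.0877 kJ


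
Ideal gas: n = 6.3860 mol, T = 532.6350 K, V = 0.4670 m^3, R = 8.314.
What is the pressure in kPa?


P = nRT/V = 6.3860 * 8.314 * 532.6350 / 0.4670
= 28279.2987 / 0.4670 = 60555.2435 Pa = 60.5552 kPa

60.5552 kPa


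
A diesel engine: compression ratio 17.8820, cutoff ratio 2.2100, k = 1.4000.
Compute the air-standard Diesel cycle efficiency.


r^(k-1) = 3.1693
rc^k = 3.0349
eta = 0.6210 = 62.0973%

62.0973%


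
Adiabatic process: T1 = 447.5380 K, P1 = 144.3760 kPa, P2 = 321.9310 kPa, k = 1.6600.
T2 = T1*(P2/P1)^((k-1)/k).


(k-1)/k = 0.3976
(P2/P1)^exp = 1.3755
T2 = 447.5380 * 1.3755 = 615.5989 K

615.5989 K


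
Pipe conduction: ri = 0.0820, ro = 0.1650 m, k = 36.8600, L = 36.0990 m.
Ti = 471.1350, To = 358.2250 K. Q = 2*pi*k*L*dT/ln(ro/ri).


dT = 112.9100 K
ln(ro/ri) = 0.6992
Q = 2*pi*36.8600*36.0990*112.9100 / 0.6992 = 1350035.1267 W

1350035.1267 W


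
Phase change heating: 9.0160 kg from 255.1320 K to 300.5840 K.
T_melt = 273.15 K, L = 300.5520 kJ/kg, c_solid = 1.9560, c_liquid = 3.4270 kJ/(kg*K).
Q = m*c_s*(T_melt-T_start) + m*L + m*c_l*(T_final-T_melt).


Q1 (sensible, solid) = 9.0160 * 1.9560 * 18.0180 = 317.7528 kJ
Q2 (latent) = 9.0160 * 300.5520 = 2709.7768 kJ
Q3 (sensible, liquid) = 9.0160 * 3.4270 * 27.4340 = 847.6511 kJ
Q_total = 3875.1807 kJ

3875.1807 kJ


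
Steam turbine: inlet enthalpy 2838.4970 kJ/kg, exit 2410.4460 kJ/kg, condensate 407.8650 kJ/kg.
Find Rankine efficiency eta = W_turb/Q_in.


W = 428.0510 kJ/kg
Q_in = 2430.6320 kJ/kg
eta = 0.1761 = 17.6107%

eta = 17.6107%


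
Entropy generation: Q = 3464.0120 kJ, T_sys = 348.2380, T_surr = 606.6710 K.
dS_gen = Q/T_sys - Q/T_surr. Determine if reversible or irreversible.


dS_sys = 3464.0120/348.2380 = 9.9473 kJ/K
dS_surr = -3464.0120/606.6710 = -5.7099 kJ/K
dS_gen = 9.9473 - 5.7099 = 4.2374 kJ/K (irreversible)

dS_gen = 4.2374 kJ/K, irreversible


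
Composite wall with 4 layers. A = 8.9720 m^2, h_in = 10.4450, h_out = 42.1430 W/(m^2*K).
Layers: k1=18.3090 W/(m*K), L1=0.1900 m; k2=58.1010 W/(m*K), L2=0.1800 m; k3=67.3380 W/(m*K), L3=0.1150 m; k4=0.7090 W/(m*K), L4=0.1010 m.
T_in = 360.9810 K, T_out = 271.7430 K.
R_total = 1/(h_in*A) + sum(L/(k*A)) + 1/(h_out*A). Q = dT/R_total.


R_conv_in = 1/(10.4450*8.9720) = 0.0107
R_1 = 0.1900/(18.3090*8.9720) = 0.0012
R_2 = 0.1800/(58.1010*8.9720) = 0.0003
R_3 = 0.1150/(67.3380*8.9720) = 0.0002
R_4 = 0.1010/(0.7090*8.9720) = 0.0159
R_conv_out = 1/(42.1430*8.9720) = 0.0026
R_total = 0.0309 K/W
Q = 89.2380 / 0.0309 = 2889.3061 W

R_total = 0.0309 K/W, Q = 2889.3061 W


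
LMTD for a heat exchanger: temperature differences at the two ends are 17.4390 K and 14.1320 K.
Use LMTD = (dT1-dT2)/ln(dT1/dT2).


dT1/dT2 = 1.2340
ln(dT1/dT2) = 0.2103
LMTD = 3.3070 / 0.2103 = 15.7276 K

15.7276 K


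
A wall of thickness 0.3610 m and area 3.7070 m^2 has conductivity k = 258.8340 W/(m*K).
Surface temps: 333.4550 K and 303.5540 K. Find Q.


dT = 29.9010 K
Q = 258.8340 * 3.7070 * 29.9010 / 0.3610 = 79473.5149 W

79473.5149 W


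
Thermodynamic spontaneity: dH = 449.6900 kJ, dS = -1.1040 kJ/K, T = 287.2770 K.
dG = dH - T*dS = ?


T*dS = 287.2770 * -1.1040 = -317.1538 kJ
dG = 449.6900 + 317.1538 = 766.8438 kJ (non-spontaneous)

dG = 766.8438 kJ, non-spontaneous


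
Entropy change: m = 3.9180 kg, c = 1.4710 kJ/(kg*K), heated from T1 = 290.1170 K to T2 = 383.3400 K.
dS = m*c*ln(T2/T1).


T2/T1 = 1.3213
ln(T2/T1) = 0.2786
dS = 3.9180 * 1.4710 * 0.2786 = 1.6059 kJ/K

1.6059 kJ/K


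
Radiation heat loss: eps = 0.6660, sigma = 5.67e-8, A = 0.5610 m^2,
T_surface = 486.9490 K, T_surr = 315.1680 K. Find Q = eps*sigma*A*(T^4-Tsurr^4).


T^4 = 5.6226e+10
Tsurr^4 = 9.8666e+09
Q = 0.6660 * 5.67e-8 * 0.5610 * 4.6359e+10 = 982.0956 W

982.0956 W


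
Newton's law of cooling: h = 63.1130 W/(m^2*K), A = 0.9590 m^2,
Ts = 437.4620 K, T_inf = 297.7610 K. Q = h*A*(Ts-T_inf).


dT = 139.7010 K
Q = 63.1130 * 0.9590 * 139.7010 = 8455.4543 W

8455.4543 W


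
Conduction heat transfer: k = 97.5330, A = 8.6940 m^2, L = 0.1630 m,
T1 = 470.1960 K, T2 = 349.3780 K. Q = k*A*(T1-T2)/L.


dT = 120.8180 K
Q = 97.5330 * 8.6940 * 120.8180 / 0.1630 = 628514.4349 W

628514.4349 W


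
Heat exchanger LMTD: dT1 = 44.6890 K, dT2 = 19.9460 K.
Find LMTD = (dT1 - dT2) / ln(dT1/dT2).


dT1/dT2 = 2.2405
ln(dT1/dT2) = 0.8067
LMTD = 24.7430 / 0.8067 = 30.6719 K

30.6719 K


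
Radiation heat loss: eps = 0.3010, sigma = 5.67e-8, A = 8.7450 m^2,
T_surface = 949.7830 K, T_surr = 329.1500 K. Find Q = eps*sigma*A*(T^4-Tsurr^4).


T^4 = 8.1376e+11
Tsurr^4 = 1.1737e+10
Q = 0.3010 * 5.67e-8 * 8.7450 * 8.0202e+11 = 119700.8323 W

119700.8323 W


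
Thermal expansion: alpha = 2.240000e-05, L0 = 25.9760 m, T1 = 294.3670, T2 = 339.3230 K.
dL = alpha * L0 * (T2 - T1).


dT = 44.9560 K
dL = 2.240000e-05 * 25.9760 * 44.9560 = 0.026158 m
L_final = 26.002158 m

dL = 0.026158 m


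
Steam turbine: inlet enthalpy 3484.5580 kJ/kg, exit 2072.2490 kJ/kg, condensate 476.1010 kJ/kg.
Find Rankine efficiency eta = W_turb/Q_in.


W = 1412.3090 kJ/kg
Q_in = 3008.4570 kJ/kg
eta = 0.4694 = 46.9446%

eta = 46.9446%


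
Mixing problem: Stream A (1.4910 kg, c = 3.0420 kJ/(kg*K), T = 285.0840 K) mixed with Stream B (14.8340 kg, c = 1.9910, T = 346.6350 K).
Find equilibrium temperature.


num = 11530.7226
den = 34.0701
Tf = 338.4410 K

338.4410 K


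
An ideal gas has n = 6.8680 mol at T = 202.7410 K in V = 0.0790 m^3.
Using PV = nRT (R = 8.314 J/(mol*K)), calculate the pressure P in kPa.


P = nRT/V = 6.8680 * 8.314 * 202.7410 / 0.0790
= 11576.6230 / 0.0790 = 146539.5318 Pa = 146.5395 kPa

146.5395 kPa


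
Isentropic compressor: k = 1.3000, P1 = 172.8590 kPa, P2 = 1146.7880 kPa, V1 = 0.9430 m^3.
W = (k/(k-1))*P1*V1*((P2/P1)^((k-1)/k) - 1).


(k-1)/k = 0.2308
(P2/P1)^exp = 1.5475
W = 4.3333 * 172.8590 * 0.9430 * (1.5475 - 1) = 386.7657 kJ

386.7657 kJ


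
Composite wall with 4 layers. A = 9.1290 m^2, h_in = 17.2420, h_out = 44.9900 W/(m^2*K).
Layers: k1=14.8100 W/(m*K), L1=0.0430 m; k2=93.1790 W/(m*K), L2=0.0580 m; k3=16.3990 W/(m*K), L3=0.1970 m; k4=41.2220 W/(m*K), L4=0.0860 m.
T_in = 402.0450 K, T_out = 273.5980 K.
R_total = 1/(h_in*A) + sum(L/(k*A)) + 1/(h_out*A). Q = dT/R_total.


R_conv_in = 1/(17.2420*9.1290) = 0.0064
R_1 = 0.0430/(14.8100*9.1290) = 0.0003
R_2 = 0.0580/(93.1790*9.1290) = 6.8185e-05
R_3 = 0.1970/(16.3990*9.1290) = 0.0013
R_4 = 0.0860/(41.2220*9.1290) = 0.0002
R_conv_out = 1/(44.9900*9.1290) = 0.0024
R_total = 0.0107 K/W
Q = 128.4470 / 0.0107 = 11983.5530 W

R_total = 0.0107 K/W, Q = 11983.5530 W
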